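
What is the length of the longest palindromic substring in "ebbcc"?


Input: "ebbcc"
Checking substrings for palindromes:
  [1:3] "bb" (len 2) => palindrome
  [3:5] "cc" (len 2) => palindrome
Longest palindromic substring: "bb" with length 2

2


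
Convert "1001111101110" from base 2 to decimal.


Input: "1001111101110" in base 2
Positional expansion:
  Digit '1' (value 1) x 2^12 = 4096
  Digit '0' (value 0) x 2^11 = 0
  Digit '0' (value 0) x 2^10 = 0
  Digit '1' (value 1) x 2^9 = 512
  Digit '1' (value 1) x 2^8 = 256
  Digit '1' (value 1) x 2^7 = 128
  Digit '1' (value 1) x 2^6 = 64
  Digit '1' (value 1) x 2^5 = 32
  Digit '0' (value 0) x 2^4 = 0
  Digit '1' (value 1) x 2^3 = 8
  Digit '1' (value 1) x 2^2 = 4
  Digit '1' (value 1) x 2^1 = 2
  Digit '0' (value 0) x 2^0 = 0
Sum = 5102

5102


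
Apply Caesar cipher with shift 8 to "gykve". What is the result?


Caesar cipher: shift "gykve" by 8
  'g' (pos 6) + 8 = pos 14 = 'o'
  'y' (pos 24) + 8 = pos 6 = 'g'
  'k' (pos 10) + 8 = pos 18 = 's'
  'v' (pos 21) + 8 = pos 3 = 'd'
  'e' (pos 4) + 8 = pos 12 = 'm'
Result: ogsdm

ogsdm


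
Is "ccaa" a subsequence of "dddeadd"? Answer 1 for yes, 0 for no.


Check if "ccaa" is a subsequence of "dddeadd"
Greedy scan:
  Position 0 ('d'): no match needed
  Position 1 ('d'): no match needed
  Position 2 ('d'): no match needed
  Position 3 ('e'): no match needed
  Position 4 ('a'): no match needed
  Position 5 ('d'): no match needed
  Position 6 ('d'): no match needed
Only matched 0/4 characters => not a subsequence

0


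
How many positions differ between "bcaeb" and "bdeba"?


Comparing "bcaeb" and "bdeba" position by position:
  Position 0: 'b' vs 'b' => same
  Position 1: 'c' vs 'd' => DIFFER
  Position 2: 'a' vs 'e' => DIFFER
  Position 3: 'e' vs 'b' => DIFFER
  Position 4: 'b' vs 'a' => DIFFER
Positions that differ: 4

4


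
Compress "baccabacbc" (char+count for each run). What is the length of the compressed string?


Input: baccabacbc
Runs:
  'b' x 1 => "b1"
  'a' x 1 => "a1"
  'c' x 2 => "c2"
  'a' x 1 => "a1"
  'b' x 1 => "b1"
  'a' x 1 => "a1"
  'c' x 1 => "c1"
  'b' x 1 => "b1"
  'c' x 1 => "c1"
Compressed: "b1a1c2a1b1a1c1b1c1"
Compressed length: 18

18


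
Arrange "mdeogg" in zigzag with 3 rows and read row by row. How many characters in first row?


Zigzag "mdeogg" into 3 rows:
Placing characters:
  'm' => row 0
  'd' => row 1
  'e' => row 2
  'o' => row 1
  'g' => row 0
  'g' => row 1
Rows:
  Row 0: "mg"
  Row 1: "dog"
  Row 2: "e"
First row length: 2

2


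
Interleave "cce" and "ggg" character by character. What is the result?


Interleaving "cce" and "ggg":
  Position 0: 'c' from first, 'g' from second => "cg"
  Position 1: 'c' from first, 'g' from second => "cg"
  Position 2: 'e' from first, 'g' from second => "eg"
Result: cgcgeg

cgcgeg


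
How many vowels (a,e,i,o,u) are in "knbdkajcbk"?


Input: knbdkajcbk
Checking each character:
  'k' at position 0: consonant
  'n' at position 1: consonant
  'b' at position 2: consonant
  'd' at position 3: consonant
  'k' at position 4: consonant
  'a' at position 5: vowel (running total: 1)
  'j' at position 6: consonant
  'c' at position 7: consonant
  'b' at position 8: consonant
  'k' at position 9: consonant
Total vowels: 1

1


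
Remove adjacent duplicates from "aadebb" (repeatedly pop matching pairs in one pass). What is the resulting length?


Input: aadebb
Stack-based adjacent duplicate removal:
  Read 'a': push. Stack: a
  Read 'a': matches stack top 'a' => pop. Stack: (empty)
  Read 'd': push. Stack: d
  Read 'e': push. Stack: de
  Read 'b': push. Stack: deb
  Read 'b': matches stack top 'b' => pop. Stack: de
Final stack: "de" (length 2)

2


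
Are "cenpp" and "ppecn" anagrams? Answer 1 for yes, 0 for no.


Strings: "cenpp", "ppecn"
Sorted first:  cenpp
Sorted second: cenpp
Sorted forms match => anagrams

1


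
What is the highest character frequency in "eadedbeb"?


Input: eadedbeb
Character counts:
  'a': 1
  'b': 2
  'd': 2
  'e': 3
Maximum frequency: 3

3


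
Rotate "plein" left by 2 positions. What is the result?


Input: "plein", rotate left by 2
First 2 characters: "pl"
Remaining characters: "ein"
Concatenate remaining + first: "ein" + "pl" = "einpl"

einpl


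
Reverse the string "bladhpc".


Input: bladhpc
Reading characters right to left:
  Position 6: 'c'
  Position 5: 'p'
  Position 4: 'h'
  Position 3: 'd'
  Position 2: 'a'
  Position 1: 'l'
  Position 0: 'b'
Reversed: cphdalb

cphdalb


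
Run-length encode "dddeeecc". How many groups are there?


Input: dddeeecc
Scanning for consecutive runs:
  Group 1: 'd' x 3 (positions 0-2)
  Group 2: 'e' x 3 (positions 3-5)
  Group 3: 'c' x 2 (positions 6-7)
Total groups: 3

3


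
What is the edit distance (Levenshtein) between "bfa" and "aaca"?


Computing edit distance: "bfa" -> "aaca"
DP table:
           a    a    c    a
      0    1    2    3    4
  b   1    1    2    3    4
  f   2    2    2    3    4
  a   3    2    2    3    3
Edit distance = dp[3][4] = 3

3


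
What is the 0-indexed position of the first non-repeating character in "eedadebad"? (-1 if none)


Input: eedadebad
Character frequencies:
  'a': 2
  'b': 1
  'd': 3
  'e': 3
Scanning left to right for freq == 1:
  Position 0 ('e'): freq=3, skip
  Position 1 ('e'): freq=3, skip
  Position 2 ('d'): freq=3, skip
  Position 3 ('a'): freq=2, skip
  Position 4 ('d'): freq=3, skip
  Position 5 ('e'): freq=3, skip
  Position 6 ('b'): unique! => answer = 6

6


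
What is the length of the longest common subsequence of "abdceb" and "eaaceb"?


LCS of "abdceb" and "eaaceb"
DP table:
           e    a    a    c    e    b
      0    0    0    0    0    0    0
  a   0    0    1    1    1    1    1
  b   0    0    1    1    1    1    2
  d   0    0    1    1    1    1    2
  c   0    0    1    1    2    2    2
  e   0    1    1    1    2    3    3
  b   0    1    1    1    2    3    4
LCS length = dp[6][6] = 4

4


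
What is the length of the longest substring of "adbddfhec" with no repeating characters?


Input: "adbddfhec"
Sliding window (track last position of each char):
  Position 0 ('a'): window [0,0] length 1 -- new best
  Position 1 ('d'): window [0,1] length 2 -- new best
  Position 2 ('b'): window [0,2] length 3 -- new best
  Position 3 ('d'): repeat (last at 1), move window start to 2
  Position 3 ('d'): window [2,3] length 2
  Position 4 ('d'): repeat (last at 3), move window start to 4
  Position 4 ('d'): window [4,4] length 1
  Position 5 ('f'): window [4,5] length 2
  Position 6 ('h'): window [4,6] length 3
  Position 7 ('e'): window [4,7] length 4 -- new best
  Position 8 ('c'): window [4,8] length 5 -- new best
Longest substring with no repeats: "dfhec" with length 5

5


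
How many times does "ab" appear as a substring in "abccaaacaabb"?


Searching for "ab" in "abccaaacaabb"
Scanning each position:
  Position 0: "ab" => MATCH
  Position 1: "bc" => no
  Position 2: "cc" => no
  Position 3: "ca" => no
  Position 4: "aa" => no
  Position 5: "aa" => no
  Position 6: "ac" => no
  Position 7: "ca" => no
  Position 8: "aa" => no
  Position 9: "ab" => MATCH
  Position 10: "bb" => no
Total occurrences: 2

2


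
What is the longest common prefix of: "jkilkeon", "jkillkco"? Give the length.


Words: jkilkeon, jkillkco
  Position 0: all 'j' => match
  Position 1: all 'k' => match
  Position 2: all 'i' => match
  Position 3: all 'l' => match
  Position 4: ('k', 'l') => mismatch, stop
LCP = "jkil" (length 4)

4


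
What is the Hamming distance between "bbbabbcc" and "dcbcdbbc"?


Comparing "bbbabbcc" and "dcbcdbbc" position by position:
  Position 0: 'b' vs 'd' => differ
  Position 1: 'b' vs 'c' => differ
  Position 2: 'b' vs 'b' => same
  Position 3: 'a' vs 'c' => differ
  Position 4: 'b' vs 'd' => differ
  Position 5: 'b' vs 'b' => same
  Position 6: 'c' vs 'b' => differ
  Position 7: 'c' vs 'c' => same
Total differences (Hamming distance): 5

5


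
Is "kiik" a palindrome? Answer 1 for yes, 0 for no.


Input: kiik
Reversed: kiik
  Compare pos 0 ('k') with pos 3 ('k'): match
  Compare pos 1 ('i') with pos 2 ('i'): match
Result: palindrome

1


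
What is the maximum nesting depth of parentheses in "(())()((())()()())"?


Input: "(())()((())()()())"
Tracking depth:
  Position 0 '(': depth becomes 1
  Position 1 '(': depth becomes 2
  Position 2 ')': depth becomes 1
  Position 3 ')': depth becomes 0
  Position 4 '(': depth becomes 1
  Position 5 ')': depth becomes 0
  Position 6 '(': depth becomes 1
  Position 7 '(': depth becomes 2
  Position 8 '(': depth becomes 3
  Position 9 ')': depth becomes 2
  Position 10 ')': depth becomes 1
  Position 11 '(': depth becomes 2
  Position 12 ')': depth becomes 1
  Position 13 '(': depth becomes 2
  Position 14 ')': depth becomes 1
  Position 15 '(': depth becomes 2
  Position 16 ')': depth becomes 1
  Position 17 ')': depth becomes 0
Maximum depth reached: 3

3


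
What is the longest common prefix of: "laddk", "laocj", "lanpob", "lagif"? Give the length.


Words: laddk, laocj, lanpob, lagif
  Position 0: all 'l' => match
  Position 1: all 'a' => match
  Position 2: ('d', 'o', 'n', 'g') => mismatch, stop
LCP = "la" (length 2)

2


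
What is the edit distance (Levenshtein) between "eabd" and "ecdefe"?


Computing edit distance: "eabd" -> "ecdefe"
DP table:
           e    c    d    e    f    e
      0    1    2    3    4    5    6
  e   1    0    1    2    3    4    5
  a   2    1    1    2    3    4    5
  b   3    2    2    2    3    4    5
  d   4    3    3    2    3    4    5
Edit distance = dp[4][6] = 5

5


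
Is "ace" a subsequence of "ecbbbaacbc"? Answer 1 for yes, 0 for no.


Check if "ace" is a subsequence of "ecbbbaacbc"
Greedy scan:
  Position 0 ('e'): no match needed
  Position 1 ('c'): no match needed
  Position 2 ('b'): no match needed
  Position 3 ('b'): no match needed
  Position 4 ('b'): no match needed
  Position 5 ('a'): matches sub[0] = 'a'
  Position 6 ('a'): no match needed
  Position 7 ('c'): matches sub[1] = 'c'
  Position 8 ('b'): no match needed
  Position 9 ('c'): no match needed
Only matched 2/3 characters => not a subsequence

0


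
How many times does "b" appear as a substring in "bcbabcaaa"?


Searching for "b" in "bcbabcaaa"
Scanning each position:
  Position 0: "b" => MATCH
  Position 1: "c" => no
  Position 2: "b" => MATCH
  Position 3: "a" => no
  Position 4: "b" => MATCH
  Position 5: "c" => no
  Position 6: "a" => no
  Position 7: "a" => no
  Position 8: "a" => no
Total occurrences: 3

3


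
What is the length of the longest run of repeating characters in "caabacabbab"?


Input: "caabacabbab"
Scanning for longest run:
  Position 1 ('a'): new char, reset run to 1
  Position 2 ('a'): continues run of 'a', length=2
  Position 3 ('b'): new char, reset run to 1
  Position 4 ('a'): new char, reset run to 1
  Position 5 ('c'): new char, reset run to 1
  Position 6 ('a'): new char, reset run to 1
  Position 7 ('b'): new char, reset run to 1
  Position 8 ('b'): continues run of 'b', length=2
  Position 9 ('a'): new char, reset run to 1
  Position 10 ('b'): new char, reset run to 1
Longest run: 'a' with length 2

2


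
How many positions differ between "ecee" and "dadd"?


Comparing "ecee" and "dadd" position by position:
  Position 0: 'e' vs 'd' => DIFFER
  Position 1: 'c' vs 'a' => DIFFER
  Position 2: 'e' vs 'd' => DIFFER
  Position 3: 'e' vs 'd' => DIFFER
Positions that differ: 4

4


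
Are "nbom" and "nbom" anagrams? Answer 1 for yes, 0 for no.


Strings: "nbom", "nbom"
Sorted first:  bmno
Sorted second: bmno
Sorted forms match => anagrams

1


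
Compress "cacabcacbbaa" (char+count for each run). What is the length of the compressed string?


Input: cacabcacbbaa
Runs:
  'c' x 1 => "c1"
  'a' x 1 => "a1"
  'c' x 1 => "c1"
  'a' x 1 => "a1"
  'b' x 1 => "b1"
  'c' x 1 => "c1"
  'a' x 1 => "a1"
  'c' x 1 => "c1"
  'b' x 2 => "b2"
  'a' x 2 => "a2"
Compressed: "c1a1c1a1b1c1a1c1b2a2"
Compressed length: 20

20


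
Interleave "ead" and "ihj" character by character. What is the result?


Interleaving "ead" and "ihj":
  Position 0: 'e' from first, 'i' from second => "ei"
  Position 1: 'a' from first, 'h' from second => "ah"
  Position 2: 'd' from first, 'j' from second => "dj"
Result: eiahdj

eiahdj


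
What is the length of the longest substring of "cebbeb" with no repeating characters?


Input: "cebbeb"
Sliding window (track last position of each char):
  Position 0 ('c'): window [0,0] length 1 -- new best
  Position 1 ('e'): window [0,1] length 2 -- new best
  Position 2 ('b'): window [0,2] length 3 -- new best
  Position 3 ('b'): repeat (last at 2), move window start to 3
  Position 3 ('b'): window [3,3] length 1
  Position 4 ('e'): window [3,4] length 2
  Position 5 ('b'): repeat (last at 3), move window start to 4
  Position 5 ('b'): window [4,5] length 2
Longest substring with no repeats: "ceb" with length 3

3


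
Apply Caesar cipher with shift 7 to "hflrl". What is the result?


Caesar cipher: shift "hflrl" by 7
  'h' (pos 7) + 7 = pos 14 = 'o'
  'f' (pos 5) + 7 = pos 12 = 'm'
  'l' (pos 11) + 7 = pos 18 = 's'
  'r' (pos 17) + 7 = pos 24 = 'y'
  'l' (pos 11) + 7 = pos 18 = 's'
Result: omsys

omsys


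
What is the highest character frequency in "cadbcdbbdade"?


Input: cadbcdbbdade
Character counts:
  'a': 2
  'b': 3
  'c': 2
  'd': 4
  'e': 1
Maximum frequency: 4

4


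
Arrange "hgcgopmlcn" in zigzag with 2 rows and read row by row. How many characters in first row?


Zigzag "hgcgopmlcn" into 2 rows:
Placing characters:
  'h' => row 0
  'g' => row 1
  'c' => row 0
  'g' => row 1
  'o' => row 0
  'p' => row 1
  'm' => row 0
  'l' => row 1
  'c' => row 0
  'n' => row 1
Rows:
  Row 0: "hcomc"
  Row 1: "ggpln"
First row length: 5

5


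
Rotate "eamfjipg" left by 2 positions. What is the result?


Input: "eamfjipg", rotate left by 2
First 2 characters: "ea"
Remaining characters: "mfjipg"
Concatenate remaining + first: "mfjipg" + "ea" = "mfjipgea"

mfjipgea


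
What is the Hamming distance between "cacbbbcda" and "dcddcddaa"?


Comparing "cacbbbcda" and "dcddcddaa" position by position:
  Position 0: 'c' vs 'd' => differ
  Position 1: 'a' vs 'c' => differ
  Position 2: 'c' vs 'd' => differ
  Position 3: 'b' vs 'd' => differ
  Position 4: 'b' vs 'c' => differ
  Position 5: 'b' vs 'd' => differ
  Position 6: 'c' vs 'd' => differ
  Position 7: 'd' vs 'a' => differ
  Position 8: 'a' vs 'a' => same
Total differences (Hamming distance): 8

8


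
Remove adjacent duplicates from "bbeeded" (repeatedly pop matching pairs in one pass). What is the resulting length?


Input: bbeeded
Stack-based adjacent duplicate removal:
  Read 'b': push. Stack: b
  Read 'b': matches stack top 'b' => pop. Stack: (empty)
  Read 'e': push. Stack: e
  Read 'e': matches stack top 'e' => pop. Stack: (empty)
  Read 'd': push. Stack: d
  Read 'e': push. Stack: de
  Read 'd': push. Stack: ded
Final stack: "ded" (length 3)

3


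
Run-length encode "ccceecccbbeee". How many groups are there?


Input: ccceecccbbeee
Scanning for consecutive runs:
  Group 1: 'c' x 3 (positions 0-2)
  Group 2: 'e' x 2 (positions 3-4)
  Group 3: 'c' x 3 (positions 5-7)
  Group 4: 'b' x 2 (positions 8-9)
  Group 5: 'e' x 3 (positions 10-12)
Total groups: 5

5


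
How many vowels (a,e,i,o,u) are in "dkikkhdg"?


Input: dkikkhdg
Checking each character:
  'd' at position 0: consonant
  'k' at position 1: consonant
  'i' at position 2: vowel (running total: 1)
  'k' at position 3: consonant
  'k' at position 4: consonant
  'h' at position 5: consonant
  'd' at position 6: consonant
  'g' at position 7: consonant
Total vowels: 1

1


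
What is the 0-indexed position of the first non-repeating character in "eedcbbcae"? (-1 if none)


Input: eedcbbcae
Character frequencies:
  'a': 1
  'b': 2
  'c': 2
  'd': 1
  'e': 3
Scanning left to right for freq == 1:
  Position 0 ('e'): freq=3, skip
  Position 1 ('e'): freq=3, skip
  Position 2 ('d'): unique! => answer = 2

2


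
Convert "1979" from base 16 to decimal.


Input: "1979" in base 16
Positional expansion:
  Digit '1' (value 1) x 16^3 = 4096
  Digit '9' (value 9) x 16^2 = 2304
  Digit '7' (value 7) x 16^1 = 112
  Digit '9' (value 9) x 16^0 = 9
Sum = 6521

6521


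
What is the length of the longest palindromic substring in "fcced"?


Input: "fcced"
Checking substrings for palindromes:
  [1:3] "cc" (len 2) => palindrome
Longest palindromic substring: "cc" with length 2

2


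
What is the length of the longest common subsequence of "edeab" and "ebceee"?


LCS of "edeab" and "ebceee"
DP table:
           e    b    c    e    e    e
      0    0    0    0    0    0    0
  e   0    1    1    1    1    1    1
  d   0    1    1    1    1    1    1
  e   0    1    1    1    2    2    2
  a   0    1    1    1    2    2    2
  b   0    1    2    2    2    2    2
LCS length = dp[5][6] = 2

2


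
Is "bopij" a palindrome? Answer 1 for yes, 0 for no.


Input: bopij
Reversed: jipob
  Compare pos 0 ('b') with pos 4 ('j'): MISMATCH
  Compare pos 1 ('o') with pos 3 ('i'): MISMATCH
Result: not a palindrome

0


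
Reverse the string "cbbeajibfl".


Input: cbbeajibfl
Reading characters right to left:
  Position 9: 'l'
  Position 8: 'f'
  Position 7: 'b'
  Position 6: 'i'
  Position 5: 'j'
  Position 4: 'a'
  Position 3: 'e'
  Position 2: 'b'
  Position 1: 'b'
  Position 0: 'c'
Reversed: lfbijaebbc

lfbijaebbc


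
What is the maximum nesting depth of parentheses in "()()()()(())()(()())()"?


Input: "()()()()(())()(()())()"
Tracking depth:
  Position 0 '(': depth becomes 1
  Position 1 ')': depth becomes 0
  Position 2 '(': depth becomes 1
  Position 3 ')': depth becomes 0
  Position 4 '(': depth becomes 1
  Position 5 ')': depth becomes 0
  Position 6 '(': depth becomes 1
  Position 7 ')': depth becomes 0
  Position 8 '(': depth becomes 1
  Position 9 '(': depth becomes 2
  Position 10 ')': depth becomes 1
  Position 11 ')': depth becomes 0
  Position 12 '(': depth becomes 1
  Position 13 ')': depth becomes 0
  Position 14 '(': depth becomes 1
  Position 15 '(': depth becomes 2
  Position 16 ')': depth becomes 1
  Position 17 '(': depth becomes 2
  Position 18 ')': depth becomes 1
  Position 19 ')': depth becomes 0
  Position 20 '(': depth becomes 1
  Position 21 ')': depth becomes 0
Maximum depth reached: 2

2


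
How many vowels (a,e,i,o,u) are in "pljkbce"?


Input: pljkbce
Checking each character:
  'p' at position 0: consonant
  'l' at position 1: consonant
  'j' at position 2: consonant
  'k' at position 3: consonant
  'b' at position 4: consonant
  'c' at position 5: consonant
  'e' at position 6: vowel (running total: 1)
Total vowels: 1

1


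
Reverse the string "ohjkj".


Input: ohjkj
Reading characters right to left:
  Position 4: 'j'
  Position 3: 'k'
  Position 2: 'j'
  Position 1: 'h'
  Position 0: 'o'
Reversed: jkjho

jkjho


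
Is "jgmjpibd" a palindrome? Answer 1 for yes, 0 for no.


Input: jgmjpibd
Reversed: dbipjmgj
  Compare pos 0 ('j') with pos 7 ('d'): MISMATCH
  Compare pos 1 ('g') with pos 6 ('b'): MISMATCH
  Compare pos 2 ('m') with pos 5 ('i'): MISMATCH
  Compare pos 3 ('j') with pos 4 ('p'): MISMATCH
Result: not a palindrome

0


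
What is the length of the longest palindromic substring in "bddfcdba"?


Input: "bddfcdba"
Checking substrings for palindromes:
  [1:3] "dd" (len 2) => palindrome
Longest palindromic substring: "dd" with length 2

2


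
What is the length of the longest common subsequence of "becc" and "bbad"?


LCS of "becc" and "bbad"
DP table:
           b    b    a    d
      0    0    0    0    0
  b   0    1    1    1    1
  e   0    1    1    1    1
  c   0    1    1    1    1
  c   0    1    1    1    1
LCS length = dp[4][4] = 1

1


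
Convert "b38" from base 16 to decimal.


Input: "b38" in base 16
Positional expansion:
  Digit 'b' (value 11) x 16^2 = 2816
  Digit '3' (value 3) x 16^1 = 48
  Digit '8' (value 8) x 16^0 = 8
Sum = 2872

2872


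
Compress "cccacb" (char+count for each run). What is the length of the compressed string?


Input: cccacb
Runs:
  'c' x 3 => "c3"
  'a' x 1 => "a1"
  'c' x 1 => "c1"
  'b' x 1 => "b1"
Compressed: "c3a1c1b1"
Compressed length: 8

8


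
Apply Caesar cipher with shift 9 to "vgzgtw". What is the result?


Caesar cipher: shift "vgzgtw" by 9
  'v' (pos 21) + 9 = pos 4 = 'e'
  'g' (pos 6) + 9 = pos 15 = 'p'
  'z' (pos 25) + 9 = pos 8 = 'i'
  'g' (pos 6) + 9 = pos 15 = 'p'
  't' (pos 19) + 9 = pos 2 = 'c'
  'w' (pos 22) + 9 = pos 5 = 'f'
Result: epipcf

epipcf


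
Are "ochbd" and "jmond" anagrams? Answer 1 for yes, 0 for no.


Strings: "ochbd", "jmond"
Sorted first:  bcdho
Sorted second: djmno
Differ at position 0: 'b' vs 'd' => not anagrams

0


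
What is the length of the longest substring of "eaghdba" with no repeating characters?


Input: "eaghdba"
Sliding window (track last position of each char):
  Position 0 ('e'): window [0,0] length 1 -- new best
  Position 1 ('a'): window [0,1] length 2 -- new best
  Position 2 ('g'): window [0,2] length 3 -- new best
  Position 3 ('h'): window [0,3] length 4 -- new best
  Position 4 ('d'): window [0,4] length 5 -- new best
  Position 5 ('b'): window [0,5] length 6 -- new best
  Position 6 ('a'): repeat (last at 1), move window start to 2
  Position 6 ('a'): window [2,6] length 5
Longest substring with no repeats: "eaghdb" with length 6

6


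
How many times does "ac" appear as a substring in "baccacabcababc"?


Searching for "ac" in "baccacabcababc"
Scanning each position:
  Position 0: "ba" => no
  Position 1: "ac" => MATCH
  Position 2: "cc" => no
  Position 3: "ca" => no
  Position 4: "ac" => MATCH
  Position 5: "ca" => no
  Position 6: "ab" => no
  Position 7: "bc" => no
  Position 8: "ca" => no
  Position 9: "ab" => no
  Position 10: "ba" => no
  Position 11: "ab" => no
  Position 12: "bc" => no
Total occurrences: 2

2


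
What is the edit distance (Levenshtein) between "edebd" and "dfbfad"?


Computing edit distance: "edebd" -> "dfbfad"
DP table:
           d    f    b    f    a    d
      0    1    2    3    4    5    6
  e   1    1    2    3    4    5    6
  d   2    1    2    3    4    5    5
  e   3    2    2    3    4    5    6
  b   4    3    3    2    3    4    5
  d   5    4    4    3    3    4    4
Edit distance = dp[5][6] = 4

4


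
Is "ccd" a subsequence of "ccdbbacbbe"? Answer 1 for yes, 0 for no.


Check if "ccd" is a subsequence of "ccdbbacbbe"
Greedy scan:
  Position 0 ('c'): matches sub[0] = 'c'
  Position 1 ('c'): matches sub[1] = 'c'
  Position 2 ('d'): matches sub[2] = 'd'
  Position 3 ('b'): no match needed
  Position 4 ('b'): no match needed
  Position 5 ('a'): no match needed
  Position 6 ('c'): no match needed
  Position 7 ('b'): no match needed
  Position 8 ('b'): no match needed
  Position 9 ('e'): no match needed
All 3 characters matched => is a subsequence

1


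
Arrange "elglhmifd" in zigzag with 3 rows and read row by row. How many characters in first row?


Zigzag "elglhmifd" into 3 rows:
Placing characters:
  'e' => row 0
  'l' => row 1
  'g' => row 2
  'l' => row 1
  'h' => row 0
  'm' => row 1
  'i' => row 2
  'f' => row 1
  'd' => row 0
Rows:
  Row 0: "ehd"
  Row 1: "llmf"
  Row 2: "gi"
First row length: 3

3


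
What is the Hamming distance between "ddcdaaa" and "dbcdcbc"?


Comparing "ddcdaaa" and "dbcdcbc" position by position:
  Position 0: 'd' vs 'd' => same
  Position 1: 'd' vs 'b' => differ
  Position 2: 'c' vs 'c' => same
  Position 3: 'd' vs 'd' => same
  Position 4: 'a' vs 'c' => differ
  Position 5: 'a' vs 'b' => differ
  Position 6: 'a' vs 'c' => differ
Total differences (Hamming distance): 4

4


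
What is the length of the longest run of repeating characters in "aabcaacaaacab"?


Input: "aabcaacaaacab"
Scanning for longest run:
  Position 1 ('a'): continues run of 'a', length=2
  Position 2 ('b'): new char, reset run to 1
  Position 3 ('c'): new char, reset run to 1
  Position 4 ('a'): new char, reset run to 1
  Position 5 ('a'): continues run of 'a', length=2
  Position 6 ('c'): new char, reset run to 1
  Position 7 ('a'): new char, reset run to 1
  Position 8 ('a'): continues run of 'a', length=2
  Position 9 ('a'): continues run of 'a', length=3
  Position 10 ('c'): new char, reset run to 1
  Position 11 ('a'): new char, reset run to 1
  Position 12 ('b'): new char, reset run to 1
Longest run: 'a' with length 3

3


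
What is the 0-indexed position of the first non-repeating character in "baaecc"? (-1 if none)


Input: baaecc
Character frequencies:
  'a': 2
  'b': 1
  'c': 2
  'e': 1
Scanning left to right for freq == 1:
  Position 0 ('b'): unique! => answer = 0

0


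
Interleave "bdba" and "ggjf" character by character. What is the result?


Interleaving "bdba" and "ggjf":
  Position 0: 'b' from first, 'g' from second => "bg"
  Position 1: 'd' from first, 'g' from second => "dg"
  Position 2: 'b' from first, 'j' from second => "bj"
  Position 3: 'a' from first, 'f' from second => "af"
Result: bgdgbjaf

bgdgbjaf


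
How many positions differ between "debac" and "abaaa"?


Comparing "debac" and "abaaa" position by position:
  Position 0: 'd' vs 'a' => DIFFER
  Position 1: 'e' vs 'b' => DIFFER
  Position 2: 'b' vs 'a' => DIFFER
  Position 3: 'a' vs 'a' => same
  Position 4: 'c' vs 'a' => DIFFER
Positions that differ: 4

4


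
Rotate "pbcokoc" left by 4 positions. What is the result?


Input: "pbcokoc", rotate left by 4
First 4 characters: "pbco"
Remaining characters: "koc"
Concatenate remaining + first: "koc" + "pbco" = "kocpbco"

kocpbco


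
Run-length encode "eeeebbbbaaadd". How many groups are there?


Input: eeeebbbbaaadd
Scanning for consecutive runs:
  Group 1: 'e' x 4 (positions 0-3)
  Group 2: 'b' x 4 (positions 4-7)
  Group 3: 'a' x 3 (positions 8-10)
  Group 4: 'd' x 2 (positions 11-12)
Total groups: 4

4


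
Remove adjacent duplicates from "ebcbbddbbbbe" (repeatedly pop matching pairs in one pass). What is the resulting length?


Input: ebcbbddbbbbe
Stack-based adjacent duplicate removal:
  Read 'e': push. Stack: e
  Read 'b': push. Stack: eb
  Read 'c': push. Stack: ebc
  Read 'b': push. Stack: ebcb
  Read 'b': matches stack top 'b' => pop. Stack: ebc
  Read 'd': push. Stack: ebcd
  Read 'd': matches stack top 'd' => pop. Stack: ebc
  Read 'b': push. Stack: ebcb
  Read 'b': matches stack top 'b' => pop. Stack: ebc
  Read 'b': push. Stack: ebcb
  Read 'b': matches stack top 'b' => pop. Stack: ebc
  Read 'e': push. Stack: ebce
Final stack: "ebce" (length 4)

4


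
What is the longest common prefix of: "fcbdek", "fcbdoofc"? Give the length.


Words: fcbdek, fcbdoofc
  Position 0: all 'f' => match
  Position 1: all 'c' => match
  Position 2: all 'b' => match
  Position 3: all 'd' => match
  Position 4: ('e', 'o') => mismatch, stop
LCP = "fcbd" (length 4)

4


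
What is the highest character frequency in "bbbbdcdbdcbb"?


Input: bbbbdcdbdcbb
Character counts:
  'b': 7
  'c': 2
  'd': 3
Maximum frequency: 7

7


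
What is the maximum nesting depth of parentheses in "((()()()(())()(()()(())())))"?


Input: "((()()()(())()(()()(())())))"
Tracking depth:
  Position 0 '(': depth becomes 1
  Position 1 '(': depth becomes 2
  Position 2 '(': depth becomes 3
  Position 3 ')': depth becomes 2
  Position 4 '(': depth becomes 3
  Position 5 ')': depth becomes 2
  Position 6 '(': depth becomes 3
  Position 7 ')': depth becomes 2
  Position 8 '(': depth becomes 3
  Position 9 '(': depth becomes 4
  Position 10 ')': depth becomes 3
  Position 11 ')': depth becomes 2
  Position 12 '(': depth becomes 3
  Position 13 ')': depth becomes 2
  Position 14 '(': depth becomes 3
  Position 15 '(': depth becomes 4
  Position 16 ')': depth becomes 3
  Position 17 '(': depth becomes 4
  Position 18 ')': depth becomes 3
  Position 19 '(': depth becomes 4
  Position 20 '(': depth becomes 5
  Position 21 ')': depth becomes 4
  Position 22 ')': depth becomes 3
  Position 23 '(': depth becomes 4
  Position 24 ')': depth becomes 3
  Position 25 ')': depth becomes 2
  Position 26 ')': depth becomes 1
  Position 27 ')': depth becomes 0
Maximum depth reached: 5

5


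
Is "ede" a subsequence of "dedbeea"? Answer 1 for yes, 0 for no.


Check if "ede" is a subsequence of "dedbeea"
Greedy scan:
  Position 0 ('d'): no match needed
  Position 1 ('e'): matches sub[0] = 'e'
  Position 2 ('d'): matches sub[1] = 'd'
  Position 3 ('b'): no match needed
  Position 4 ('e'): matches sub[2] = 'e'
  Position 5 ('e'): no match needed
  Position 6 ('a'): no match needed
All 3 characters matched => is a subsequence

1


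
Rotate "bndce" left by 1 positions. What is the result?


Input: "bndce", rotate left by 1
First 1 characters: "b"
Remaining characters: "ndce"
Concatenate remaining + first: "ndce" + "b" = "ndceb"

ndceb


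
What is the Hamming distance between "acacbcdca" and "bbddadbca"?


Comparing "acacbcdca" and "bbddadbca" position by position:
  Position 0: 'a' vs 'b' => differ
  Position 1: 'c' vs 'b' => differ
  Position 2: 'a' vs 'd' => differ
  Position 3: 'c' vs 'd' => differ
  Position 4: 'b' vs 'a' => differ
  Position 5: 'c' vs 'd' => differ
  Position 6: 'd' vs 'b' => differ
  Position 7: 'c' vs 'c' => same
  Position 8: 'a' vs 'a' => same
Total differences (Hamming distance): 7

7


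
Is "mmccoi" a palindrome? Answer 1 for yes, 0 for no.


Input: mmccoi
Reversed: ioccmm
  Compare pos 0 ('m') with pos 5 ('i'): MISMATCH
  Compare pos 1 ('m') with pos 4 ('o'): MISMATCH
  Compare pos 2 ('c') with pos 3 ('c'): match
Result: not a palindrome

0


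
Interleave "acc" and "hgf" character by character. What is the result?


Interleaving "acc" and "hgf":
  Position 0: 'a' from first, 'h' from second => "ah"
  Position 1: 'c' from first, 'g' from second => "cg"
  Position 2: 'c' from first, 'f' from second => "cf"
Result: ahcgcf

ahcgcf


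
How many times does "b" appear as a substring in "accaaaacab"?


Searching for "b" in "accaaaacab"
Scanning each position:
  Position 0: "a" => no
  Position 1: "c" => no
  Position 2: "c" => no
  Position 3: "a" => no
  Position 4: "a" => no
  Position 5: "a" => no
  Position 6: "a" => no
  Position 7: "c" => no
  Position 8: "a" => no
  Position 9: "b" => MATCH
Total occurrences: 1

1


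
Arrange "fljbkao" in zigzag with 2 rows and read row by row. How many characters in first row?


Zigzag "fljbkao" into 2 rows:
Placing characters:
  'f' => row 0
  'l' => row 1
  'j' => row 0
  'b' => row 1
  'k' => row 0
  'a' => row 1
  'o' => row 0
Rows:
  Row 0: "fjko"
  Row 1: "lba"
First row length: 4

4


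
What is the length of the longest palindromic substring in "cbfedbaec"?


Input: "cbfedbaec"
Checking substrings for palindromes:
  No multi-char palindromic substrings found
Longest palindromic substring: "c" with length 1

1


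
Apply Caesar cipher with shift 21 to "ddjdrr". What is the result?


Caesar cipher: shift "ddjdrr" by 21
  'd' (pos 3) + 21 = pos 24 = 'y'
  'd' (pos 3) + 21 = pos 24 = 'y'
  'j' (pos 9) + 21 = pos 4 = 'e'
  'd' (pos 3) + 21 = pos 24 = 'y'
  'r' (pos 17) + 21 = pos 12 = 'm'
  'r' (pos 17) + 21 = pos 12 = 'm'
Result: yyeymm

yyeymm


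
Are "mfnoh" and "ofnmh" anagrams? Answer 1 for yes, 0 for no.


Strings: "mfnoh", "ofnmh"
Sorted first:  fhmno
Sorted second: fhmno
Sorted forms match => anagrams

1


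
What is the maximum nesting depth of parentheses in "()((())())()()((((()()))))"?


Input: "()((())())()()((((()()))))"
Tracking depth:
  Position 0 '(': depth becomes 1
  Position 1 ')': depth becomes 0
  Position 2 '(': depth becomes 1
  Position 3 '(': depth becomes 2
  Position 4 '(': depth becomes 3
  Position 5 ')': depth becomes 2
  Position 6 ')': depth becomes 1
  Position 7 '(': depth becomes 2
  Position 8 ')': depth becomes 1
  Position 9 ')': depth becomes 0
  Position 10 '(': depth becomes 1
  Position 11 ')': depth becomes 0
  Position 12 '(': depth becomes 1
  Position 13 ')': depth becomes 0
  Position 14 '(': depth becomes 1
  Position 15 '(': depth becomes 2
  Position 16 '(': depth becomes 3
  Position 17 '(': depth becomes 4
  Position 18 '(': depth becomes 5
  Position 19 ')': depth becomes 4
  Position 20 '(': depth becomes 5
  Position 21 ')': depth becomes 4
  Position 22 ')': depth becomes 3
  Position 23 ')': depth becomes 2
  Position 24 ')': depth becomes 1
  Position 25 ')': depth becomes 0
Maximum depth reached: 5

5


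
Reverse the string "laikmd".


Input: laikmd
Reading characters right to left:
  Position 5: 'd'
  Position 4: 'm'
  Position 3: 'k'
  Position 2: 'i'
  Position 1: 'a'
  Position 0: 'l'
Reversed: dmkial

dmkial


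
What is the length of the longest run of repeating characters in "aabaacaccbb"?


Input: "aabaacaccbb"
Scanning for longest run:
  Position 1 ('a'): continues run of 'a', length=2
  Position 2 ('b'): new char, reset run to 1
  Position 3 ('a'): new char, reset run to 1
  Position 4 ('a'): continues run of 'a', length=2
  Position 5 ('c'): new char, reset run to 1
  Position 6 ('a'): new char, reset run to 1
  Position 7 ('c'): new char, reset run to 1
  Position 8 ('c'): continues run of 'c', length=2
  Position 9 ('b'): new char, reset run to 1
  Position 10 ('b'): continues run of 'b', length=2
Longest run: 'a' with length 2

2


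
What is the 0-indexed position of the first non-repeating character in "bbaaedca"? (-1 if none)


Input: bbaaedca
Character frequencies:
  'a': 3
  'b': 2
  'c': 1
  'd': 1
  'e': 1
Scanning left to right for freq == 1:
  Position 0 ('b'): freq=2, skip
  Position 1 ('b'): freq=2, skip
  Position 2 ('a'): freq=3, skip
  Position 3 ('a'): freq=3, skip
  Position 4 ('e'): unique! => answer = 4

4


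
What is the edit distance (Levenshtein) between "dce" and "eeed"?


Computing edit distance: "dce" -> "eeed"
DP table:
           e    e    e    d
      0    1    2    3    4
  d   1    1    2    3    3
  c   2    2    2    3    4
  e   3    2    2    2    3
Edit distance = dp[3][4] = 3

3


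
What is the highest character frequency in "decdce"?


Input: decdce
Character counts:
  'c': 2
  'd': 2
  'e': 2
Maximum frequency: 2

2


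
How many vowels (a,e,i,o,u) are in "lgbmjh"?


Input: lgbmjh
Checking each character:
  'l' at position 0: consonant
  'g' at position 1: consonant
  'b' at position 2: consonant
  'm' at position 3: consonant
  'j' at position 4: consonant
  'h' at position 5: consonant
Total vowels: 0

0


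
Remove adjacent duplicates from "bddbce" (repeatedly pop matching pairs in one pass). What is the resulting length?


Input: bddbce
Stack-based adjacent duplicate removal:
  Read 'b': push. Stack: b
  Read 'd': push. Stack: bd
  Read 'd': matches stack top 'd' => pop. Stack: b
  Read 'b': matches stack top 'b' => pop. Stack: (empty)
  Read 'c': push. Stack: c
  Read 'e': push. Stack: ce
Final stack: "ce" (length 2)

2


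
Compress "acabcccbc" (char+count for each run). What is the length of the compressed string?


Input: acabcccbc
Runs:
  'a' x 1 => "a1"
  'c' x 1 => "c1"
  'a' x 1 => "a1"
  'b' x 1 => "b1"
  'c' x 3 => "c3"
  'b' x 1 => "b1"
  'c' x 1 => "c1"
Compressed: "a1c1a1b1c3b1c1"
Compressed length: 14

14


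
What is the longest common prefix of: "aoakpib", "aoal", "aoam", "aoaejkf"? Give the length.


Words: aoakpib, aoal, aoam, aoaejkf
  Position 0: all 'a' => match
  Position 1: all 'o' => match
  Position 2: all 'a' => match
  Position 3: ('k', 'l', 'm', 'e') => mismatch, stop
LCP = "aoa" (length 3)

3


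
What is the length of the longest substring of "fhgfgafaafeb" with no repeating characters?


Input: "fhgfgafaafeb"
Sliding window (track last position of each char):
  Position 0 ('f'): window [0,0] length 1 -- new best
  Position 1 ('h'): window [0,1] length 2 -- new best
  Position 2 ('g'): window [0,2] length 3 -- new best
  Position 3 ('f'): repeat (last at 0), move window start to 1
  Position 3 ('f'): window [1,3] length 3
  Position 4 ('g'): repeat (last at 2), move window start to 3
  Position 4 ('g'): window [3,4] length 2
  Position 5 ('a'): window [3,5] length 3
  Position 6 ('f'): repeat (last at 3), move window start to 4
  Position 6 ('f'): window [4,6] length 3
  Position 7 ('a'): repeat (last at 5), move window start to 6
  Position 7 ('a'): window [6,7] length 2
  Position 8 ('a'): repeat (last at 7), move window start to 8
  Position 8 ('a'): window [8,8] length 1
  Position 9 ('f'): window [8,9] length 2
  Position 10 ('e'): window [8,10] length 3
  Position 11 ('b'): window [8,11] length 4 -- new best
Longest substring with no repeats: "afeb" with length 4

4


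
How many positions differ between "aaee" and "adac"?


Comparing "aaee" and "adac" position by position:
  Position 0: 'a' vs 'a' => same
  Position 1: 'a' vs 'd' => DIFFER
  Position 2: 'e' vs 'a' => DIFFER
  Position 3: 'e' vs 'c' => DIFFER
Positions that differ: 3

3


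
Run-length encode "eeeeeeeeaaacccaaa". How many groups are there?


Input: eeeeeeeeaaacccaaa
Scanning for consecutive runs:
  Group 1: 'e' x 8 (positions 0-7)
  Group 2: 'a' x 3 (positions 8-10)
  Group 3: 'c' x 3 (positions 11-13)
  Group 4: 'a' x 3 (positions 14-16)
Total groups: 4

4


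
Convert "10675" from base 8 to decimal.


Input: "10675" in base 8
Positional expansion:
  Digit '1' (value 1) x 8^4 = 4096
  Digit '0' (value 0) x 8^3 = 0
  Digit '6' (value 6) x 8^2 = 384
  Digit '7' (value 7) x 8^1 = 56
  Digit '5' (value 5) x 8^0 = 5
Sum = 4541

4541


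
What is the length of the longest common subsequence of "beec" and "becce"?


LCS of "beec" and "becce"
DP table:
           b    e    c    c    e
      0    0    0    0    0    0
  b   0    1    1    1    1    1
  e   0    1    2    2    2    2
  e   0    1    2    2    2    3
  c   0    1    2    3    3    3
LCS length = dp[4][5] = 3

3


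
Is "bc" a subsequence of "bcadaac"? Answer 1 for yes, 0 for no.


Check if "bc" is a subsequence of "bcadaac"
Greedy scan:
  Position 0 ('b'): matches sub[0] = 'b'
  Position 1 ('c'): matches sub[1] = 'c'
  Position 2 ('a'): no match needed
  Position 3 ('d'): no match needed
  Position 4 ('a'): no match needed
  Position 5 ('a'): no match needed
  Position 6 ('c'): no match needed
All 2 characters matched => is a subsequence

1


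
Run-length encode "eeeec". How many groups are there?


Input: eeeec
Scanning for consecutive runs:
  Group 1: 'e' x 4 (positions 0-3)
  Group 2: 'c' x 1 (positions 4-4)
Total groups: 2

2


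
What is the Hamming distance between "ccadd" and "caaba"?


Comparing "ccadd" and "caaba" position by position:
  Position 0: 'c' vs 'c' => same
  Position 1: 'c' vs 'a' => differ
  Position 2: 'a' vs 'a' => same
  Position 3: 'd' vs 'b' => differ
  Position 4: 'd' vs 'a' => differ
Total differences (Hamming distance): 3

3


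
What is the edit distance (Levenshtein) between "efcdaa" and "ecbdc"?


Computing edit distance: "efcdaa" -> "ecbdc"
DP table:
           e    c    b    d    c
      0    1    2    3    4    5
  e   1    0    1    2    3    4
  f   2    1    1    2    3    4
  c   3    2    1    2    3    3
  d   4    3    2    2    2    3
  a   5    4    3    3    3    3
  a   6    5    4    4    4    4
Edit distance = dp[6][5] = 4

4


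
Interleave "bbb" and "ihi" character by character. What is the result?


Interleaving "bbb" and "ihi":
  Position 0: 'b' from first, 'i' from second => "bi"
  Position 1: 'b' from first, 'h' from second => "bh"
  Position 2: 'b' from first, 'i' from second => "bi"
Result: bibhbi

bibhbi


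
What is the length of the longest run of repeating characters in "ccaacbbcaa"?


Input: "ccaacbbcaa"
Scanning for longest run:
  Position 1 ('c'): continues run of 'c', length=2
  Position 2 ('a'): new char, reset run to 1
  Position 3 ('a'): continues run of 'a', length=2
  Position 4 ('c'): new char, reset run to 1
  Position 5 ('b'): new char, reset run to 1
  Position 6 ('b'): continues run of 'b', length=2
  Position 7 ('c'): new char, reset run to 1
  Position 8 ('a'): new char, reset run to 1
  Position 9 ('a'): continues run of 'a', length=2
Longest run: 'c' with length 2

2
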